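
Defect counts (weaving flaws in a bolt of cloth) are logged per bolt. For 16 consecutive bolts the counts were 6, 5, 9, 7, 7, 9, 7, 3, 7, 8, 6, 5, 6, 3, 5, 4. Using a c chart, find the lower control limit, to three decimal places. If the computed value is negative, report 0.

0.000

c̄ = (6 + 5 + 9 + 7 + 7 + 9 + 7 + 3 + 7 + 8 + 6 + 5 + 6 + 3 + 5 + 4) / 16 = 97 / 16 = 6.0625
LCL = c̄ − 3√c̄ = 6.0625 − 3 × 2.4622 = -1.3241 → 0 (cannot be negative)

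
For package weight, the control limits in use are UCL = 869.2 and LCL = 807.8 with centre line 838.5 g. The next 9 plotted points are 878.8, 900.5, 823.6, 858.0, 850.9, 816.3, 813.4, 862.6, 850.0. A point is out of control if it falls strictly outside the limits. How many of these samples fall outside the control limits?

2

Compare each point to [807.8, 869.2]: sample 1 = 878.8 > UCL; sample 2 = 900.5 > UCL.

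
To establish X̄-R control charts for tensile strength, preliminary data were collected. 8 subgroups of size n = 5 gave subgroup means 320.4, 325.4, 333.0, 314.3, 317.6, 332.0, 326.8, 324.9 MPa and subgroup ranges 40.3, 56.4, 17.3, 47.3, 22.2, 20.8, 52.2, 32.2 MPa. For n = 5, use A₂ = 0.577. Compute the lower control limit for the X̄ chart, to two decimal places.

X̄̄ = (320.4 + 325.4 + 333.0 + 314.3 + 317.6 + 332.0 + 326.8 + 324.9) / 8 = 2594.4000 / 8 = 324.3000
R̄ = (40.3 + 56.4 + 17.3 + 47.3 + 22.2 + 20.8 + 52.2 + 32.2) / 8 = 288.7000 / 8 = 36.0875
LCL = X̄̄ − A₂·R̄ = 324.3000 − 0.577 × 36.0875 = 303.4775

303.48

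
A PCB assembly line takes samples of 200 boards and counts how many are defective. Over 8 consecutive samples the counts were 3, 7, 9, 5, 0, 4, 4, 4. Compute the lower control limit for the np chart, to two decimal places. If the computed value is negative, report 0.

0.00

p̄ = Σdᵢ / (k·n) = 36 / (8 × 200) = 0.02250
LCL = np̄ − 3·√(np̄(1−p̄)) = 4.5000 − 3 × 2.0973 = -1.7920 → 0 (negative, so LCL = 0)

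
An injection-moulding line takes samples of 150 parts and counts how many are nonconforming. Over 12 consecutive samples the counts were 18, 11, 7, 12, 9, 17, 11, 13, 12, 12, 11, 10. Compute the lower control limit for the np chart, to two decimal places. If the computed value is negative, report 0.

1.98

p̄ = Σdᵢ / (k·n) = 143 / (12 × 150) = 0.07944
LCL = np̄ − 3·√(np̄(1−p̄)) = 11.9167 − 3 × 3.3121 = 1.9804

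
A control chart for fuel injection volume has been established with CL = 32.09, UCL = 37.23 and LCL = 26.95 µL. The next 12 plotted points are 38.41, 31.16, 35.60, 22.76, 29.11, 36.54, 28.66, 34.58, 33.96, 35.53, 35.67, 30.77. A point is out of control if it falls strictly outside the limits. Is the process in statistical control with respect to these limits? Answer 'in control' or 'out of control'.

out of control

Compare each point to [26.95, 37.23]: sample 1 = 38.41 > UCL; sample 4 = 22.76 < LCL.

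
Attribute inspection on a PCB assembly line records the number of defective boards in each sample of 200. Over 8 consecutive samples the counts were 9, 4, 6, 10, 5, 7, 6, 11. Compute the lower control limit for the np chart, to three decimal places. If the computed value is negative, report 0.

0.000

p̄ = Σdᵢ / (k·n) = 58 / (8 × 200) = 0.03625
LCL = np̄ − 3·√(np̄(1−p̄)) = 7.2500 − 3 × 2.6433 = -0.6800 → 0 (negative, so LCL = 0)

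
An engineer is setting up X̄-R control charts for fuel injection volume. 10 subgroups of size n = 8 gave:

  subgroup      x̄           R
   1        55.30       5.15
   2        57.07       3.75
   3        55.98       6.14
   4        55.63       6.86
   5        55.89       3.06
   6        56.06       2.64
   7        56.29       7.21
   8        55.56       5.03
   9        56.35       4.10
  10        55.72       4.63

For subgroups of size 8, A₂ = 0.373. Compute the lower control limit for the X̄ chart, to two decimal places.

X̄̄ = (55.30 + 57.07 + 55.98 + 55.63 + 55.89 + 56.06 + 56.29 + 55.56 + 56.35 + 55.72) / 10 = 559.8500 / 10 = 55.9850
R̄ = (5.15 + 3.75 + 6.14 + 6.86 + 3.06 + 2.64 + 7.21 + 5.03 + 4.10 + 4.63) / 10 = 48.5700 / 10 = 4.8570
LCL = X̄̄ − A₂·R̄ = 55.9850 − 0.373 × 4.8570 = 54.1733

54.17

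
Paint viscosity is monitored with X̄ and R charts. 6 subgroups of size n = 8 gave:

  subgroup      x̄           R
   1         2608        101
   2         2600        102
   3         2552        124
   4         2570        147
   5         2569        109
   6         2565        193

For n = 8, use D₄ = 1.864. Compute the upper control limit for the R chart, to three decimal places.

R̄ = (101 + 102 + 124 + 147 + 109 + 193) / 6 = 776.0000 / 6 = 129.3333
UCL_R = D₄·R̄ = 1.864 × 129.3333 = 241.0773

241.077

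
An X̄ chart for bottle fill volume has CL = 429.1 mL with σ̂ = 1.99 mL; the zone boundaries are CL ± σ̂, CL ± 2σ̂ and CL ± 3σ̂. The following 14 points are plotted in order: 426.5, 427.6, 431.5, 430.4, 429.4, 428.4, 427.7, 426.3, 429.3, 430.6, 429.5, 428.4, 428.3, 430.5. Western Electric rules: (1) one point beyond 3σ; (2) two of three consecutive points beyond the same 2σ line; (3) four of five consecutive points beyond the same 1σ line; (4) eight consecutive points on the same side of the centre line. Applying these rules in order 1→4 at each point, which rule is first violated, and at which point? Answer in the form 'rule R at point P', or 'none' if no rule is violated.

none

Zone of each point (C = within 1σ̂, B = 1σ̂–2σ̂, A = 2σ̂–3σ̂, * = beyond 3σ̂; sign = side of CL): 1:-B, 2:-C, 3:+B, 4:+C, 5:+C, 6:-C, 7:-C, 8:-B, 9:+C, 10:+C, 11:+C, 12:-C, 13:-C, 14:+C
No rule fires across all 14 points.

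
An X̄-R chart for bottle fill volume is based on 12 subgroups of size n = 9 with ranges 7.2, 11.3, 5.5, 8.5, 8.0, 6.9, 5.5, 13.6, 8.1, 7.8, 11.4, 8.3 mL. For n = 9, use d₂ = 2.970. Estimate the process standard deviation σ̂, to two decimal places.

R̄ = (7.2 + 11.3 + 5.5 + 8.5 + 8.0 + 6.9 + 5.5 + 13.6 + 8.1 + 7.8 + 11.4 + 8.3) / 12 = 8.5083
σ̂ = R̄ / d₂ = 8.5083 / 2.970 = 2.8648

2.86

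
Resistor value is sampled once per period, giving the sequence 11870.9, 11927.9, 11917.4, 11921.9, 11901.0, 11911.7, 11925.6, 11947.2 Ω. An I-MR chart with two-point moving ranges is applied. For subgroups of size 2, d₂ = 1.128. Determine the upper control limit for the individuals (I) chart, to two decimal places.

11968.30

X̄ = (11870.9 + 11927.9 + 11917.4 + 11921.9 + 11901.0 + 11911.7 + 11925.6 + 11947.2) / 8 = 11915.4500
Moving ranges: 57.0, 10.5, 4.5, 20.9, 10.7, 13.9, 21.6; M̄R̄ = 139.1000 / 7 = 19.8714
UCL = X̄ + 3·M̄R̄/d₂ = 11915.4500 + 3 × 19.8714 / 1.128 = 11968.2995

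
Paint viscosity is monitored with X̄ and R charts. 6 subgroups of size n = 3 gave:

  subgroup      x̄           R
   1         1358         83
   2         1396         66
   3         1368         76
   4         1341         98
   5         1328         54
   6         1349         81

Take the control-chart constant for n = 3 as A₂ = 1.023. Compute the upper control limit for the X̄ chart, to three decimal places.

1434.756

X̄̄ = (1358 + 1396 + 1368 + 1341 + 1328 + 1349) / 6 = 8140.0000 / 6 = 1356.6667
R̄ = (83 + 66 + 76 + 98 + 54 + 81) / 6 = 458.0000 / 6 = 76.3333
UCL = X̄̄ + A₂·R̄ = 1356.6667 + 1.023 × 76.3333 = 1434.7557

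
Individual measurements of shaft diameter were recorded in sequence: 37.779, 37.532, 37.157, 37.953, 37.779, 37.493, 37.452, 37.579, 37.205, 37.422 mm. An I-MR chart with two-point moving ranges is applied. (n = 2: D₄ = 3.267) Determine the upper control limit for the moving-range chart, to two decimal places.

0.96

Moving ranges: 0.247, 0.375, 0.796, 0.174, 0.286, 0.041, 0.127, 0.374, 0.217; M̄R̄ = 2.6370 / 9 = 0.2930
UCL_MR = D₄·M̄R̄ = 3.267 × 0.2930 = 0.9572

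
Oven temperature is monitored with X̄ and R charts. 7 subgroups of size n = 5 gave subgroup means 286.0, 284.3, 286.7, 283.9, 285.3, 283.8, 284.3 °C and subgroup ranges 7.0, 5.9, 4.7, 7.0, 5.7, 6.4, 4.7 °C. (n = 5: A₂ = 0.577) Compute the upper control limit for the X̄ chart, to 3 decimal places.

X̄̄ = (286.0 + 284.3 + 286.7 + 283.9 + 285.3 + 283.8 + 284.3) / 7 = 1994.3000 / 7 = 284.9000
R̄ = (7.0 + 5.9 + 4.7 + 7.0 + 5.7 + 6.4 + 4.7) / 7 = 41.4000 / 7 = 5.9143
UCL = X̄̄ + A₂·R̄ = 284.9000 + 0.577 × 5.9143 = 288.3125

288.313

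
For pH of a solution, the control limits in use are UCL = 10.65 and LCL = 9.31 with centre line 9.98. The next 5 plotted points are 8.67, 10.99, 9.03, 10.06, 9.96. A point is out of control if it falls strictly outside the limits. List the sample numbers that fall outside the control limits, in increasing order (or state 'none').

Compare each point to [9.31, 10.65]: sample 1 = 8.67 < LCL; sample 2 = 10.99 > UCL; sample 3 = 9.03 < LCL.

1, 2, 3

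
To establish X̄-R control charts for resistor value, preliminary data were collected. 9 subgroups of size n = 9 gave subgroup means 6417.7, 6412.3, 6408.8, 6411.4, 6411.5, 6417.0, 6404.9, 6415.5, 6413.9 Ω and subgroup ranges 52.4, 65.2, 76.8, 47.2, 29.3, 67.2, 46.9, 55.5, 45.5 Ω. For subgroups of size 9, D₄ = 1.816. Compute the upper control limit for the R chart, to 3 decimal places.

R̄ = (52.4 + 65.2 + 76.8 + 47.2 + 29.3 + 67.2 + 46.9 + 55.5 + 45.5) / 9 = 486.0000 / 9 = 54.0000
UCL_R = D₄·R̄ = 1.816 × 54.0000 = 98.0640

98.064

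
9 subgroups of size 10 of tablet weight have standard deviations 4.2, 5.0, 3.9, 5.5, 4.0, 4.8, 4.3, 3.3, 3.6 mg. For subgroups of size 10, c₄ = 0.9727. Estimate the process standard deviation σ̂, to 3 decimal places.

s̄ = (4.2 + 5.0 + 3.9 + 5.5 + 4.0 + 4.8 + 4.3 + 3.3 + 3.6) / 9 = 4.2889
σ̂ = s̄ / c₄ = 4.2889 / 0.9727 = 4.4093

4.409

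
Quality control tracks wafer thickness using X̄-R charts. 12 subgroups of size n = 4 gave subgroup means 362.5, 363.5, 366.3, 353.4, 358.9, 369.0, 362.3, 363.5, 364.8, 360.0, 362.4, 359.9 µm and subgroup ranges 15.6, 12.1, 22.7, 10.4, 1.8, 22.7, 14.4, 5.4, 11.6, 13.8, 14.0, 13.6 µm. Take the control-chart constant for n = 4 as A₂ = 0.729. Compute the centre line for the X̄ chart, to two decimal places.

362.21

X̄̄ = (362.5 + 363.5 + 366.3 + 353.4 + 358.9 + 369.0 + 362.3 + 363.5 + 364.8 + 360.0 + 362.4 + 359.9) / 12 = 4346.5000 / 12 = 362.2083
CL = X̄̄ = 362.2083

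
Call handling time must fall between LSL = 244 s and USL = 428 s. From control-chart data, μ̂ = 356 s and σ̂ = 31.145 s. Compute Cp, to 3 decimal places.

Cp = (USL − LSL) / (6σ̂) = (428 − 244) / (6 × 31.145) = 184.0000 / 186.8700 = 0.9846

0.985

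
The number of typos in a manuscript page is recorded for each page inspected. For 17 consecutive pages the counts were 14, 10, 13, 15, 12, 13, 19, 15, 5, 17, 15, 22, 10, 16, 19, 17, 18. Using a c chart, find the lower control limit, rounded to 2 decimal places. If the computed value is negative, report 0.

c̄ = (14 + 10 + 13 + 15 + 12 + 13 + 19 + 15 + 5 + 17 + 15 + 22 + 10 + 16 + 19 + 17 + 18) / 17 = 250 / 17 = 14.7059
LCL = c̄ − 3√c̄ = 14.7059 − 3 × 3.8348 = 3.2014

3.20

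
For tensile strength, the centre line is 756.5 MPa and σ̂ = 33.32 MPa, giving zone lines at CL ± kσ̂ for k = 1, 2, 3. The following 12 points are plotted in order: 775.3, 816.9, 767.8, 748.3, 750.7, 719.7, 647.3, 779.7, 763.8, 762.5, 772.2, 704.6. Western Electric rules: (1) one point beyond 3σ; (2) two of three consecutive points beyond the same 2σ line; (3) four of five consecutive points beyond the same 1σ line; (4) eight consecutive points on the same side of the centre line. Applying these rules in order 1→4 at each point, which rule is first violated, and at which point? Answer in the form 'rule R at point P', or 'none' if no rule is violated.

Zone of each point (C = within 1σ̂, B = 1σ̂–2σ̂, A = 2σ̂–3σ̂, * = beyond 3σ̂; sign = side of CL): 1:+C, 2:+B, 3:+C, 4:-C, 5:-C, 6:-B, 7:-*, 8:+C, 9:+C, 10:+C, 11:+C, 12:-B
Rule 1 (one point beyond the 3σ limits) is satisfied at point 7.

rule 1 at point 7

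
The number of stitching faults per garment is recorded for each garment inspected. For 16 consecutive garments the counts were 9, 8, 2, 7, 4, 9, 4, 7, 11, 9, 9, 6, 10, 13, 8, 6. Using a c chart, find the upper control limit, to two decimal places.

15.91

c̄ = (9 + 8 + 2 + 7 + 4 + 9 + 4 + 7 + 11 + 9 + 9 + 6 + 10 + 13 + 8 + 6) / 16 = 122 / 16 = 7.6250
UCL = c̄ + 3√c̄ = 7.6250 + 3 × √7.6250 = 7.6250 + 3 × 2.7613 = 15.9090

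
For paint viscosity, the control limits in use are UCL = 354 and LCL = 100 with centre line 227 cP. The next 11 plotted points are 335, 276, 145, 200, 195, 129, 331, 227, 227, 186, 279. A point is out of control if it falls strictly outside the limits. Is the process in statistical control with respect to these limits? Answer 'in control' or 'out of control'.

in control

All 11 points lie within [100, 354].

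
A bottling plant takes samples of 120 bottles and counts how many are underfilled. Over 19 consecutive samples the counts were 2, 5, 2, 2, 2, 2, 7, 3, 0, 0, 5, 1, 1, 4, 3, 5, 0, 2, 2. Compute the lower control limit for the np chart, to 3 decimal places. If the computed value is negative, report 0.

0.000

p̄ = Σdᵢ / (k·n) = 48 / (19 × 120) = 0.02105
LCL = np̄ − 3·√(np̄(1−p̄)) = 2.5263 − 3 × 1.5726 = -2.1915 → 0 (negative, so LCL = 0)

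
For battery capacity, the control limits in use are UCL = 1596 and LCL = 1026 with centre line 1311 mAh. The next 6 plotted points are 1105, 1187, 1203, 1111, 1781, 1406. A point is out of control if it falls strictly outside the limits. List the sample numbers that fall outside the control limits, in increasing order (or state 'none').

5

Compare each point to [1026, 1596]: sample 5 = 1781 > UCL.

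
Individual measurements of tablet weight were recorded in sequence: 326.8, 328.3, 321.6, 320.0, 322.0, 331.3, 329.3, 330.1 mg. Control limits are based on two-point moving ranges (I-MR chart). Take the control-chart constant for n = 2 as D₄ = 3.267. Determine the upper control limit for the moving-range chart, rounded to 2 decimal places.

Moving ranges: 1.5, 6.7, 1.6, 2.0, 9.3, 2.0, 0.8; M̄R̄ = 23.9000 / 7 = 3.4143
UCL_MR = D₄·M̄R̄ = 3.267 × 3.4143 = 11.1545

11.15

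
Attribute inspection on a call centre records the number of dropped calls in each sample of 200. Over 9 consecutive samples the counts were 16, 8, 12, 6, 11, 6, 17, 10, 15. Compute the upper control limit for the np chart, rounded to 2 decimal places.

p̄ = Σdᵢ / (k·n) = 101 / (9 × 200) = 0.05611
UCL = np̄ + 3·√(np̄(1−p̄)) = 11.2222 + 3 × √(11.2222×0.94389) = 11.2222 + 3 × 3.2546 = 20.9861

20.99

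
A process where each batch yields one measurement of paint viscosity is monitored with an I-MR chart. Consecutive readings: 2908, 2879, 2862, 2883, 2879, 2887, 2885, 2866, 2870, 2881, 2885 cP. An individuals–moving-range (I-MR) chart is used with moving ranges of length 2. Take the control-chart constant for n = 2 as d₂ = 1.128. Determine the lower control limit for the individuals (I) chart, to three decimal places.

X̄ = (2908 + 2879 + 2862 + 2883 + 2879 + 2887 + 2885 + 2866 + 2870 + 2881 + 2885) / 11 = 2880.4545
Moving ranges: 29, 17, 21, 4, 8, 2, 19, 4, 11, 4; M̄R̄ = 119.0000 / 10 = 11.9000
LCL = X̄ − 3·M̄R̄/d₂ = 2880.4545 − 3 × 11.9000 / 1.128 = 2848.8056

2848.806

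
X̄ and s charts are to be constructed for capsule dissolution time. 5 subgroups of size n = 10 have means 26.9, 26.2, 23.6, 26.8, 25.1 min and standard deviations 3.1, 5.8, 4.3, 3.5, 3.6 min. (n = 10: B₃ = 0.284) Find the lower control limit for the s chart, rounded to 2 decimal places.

s̄ = (3.1 + 5.8 + 4.3 + 3.5 + 3.6) / 5 = 4.0600
LCL_s = B₃·s̄ = 0.284 × 4.0600 = 1.1530

1.15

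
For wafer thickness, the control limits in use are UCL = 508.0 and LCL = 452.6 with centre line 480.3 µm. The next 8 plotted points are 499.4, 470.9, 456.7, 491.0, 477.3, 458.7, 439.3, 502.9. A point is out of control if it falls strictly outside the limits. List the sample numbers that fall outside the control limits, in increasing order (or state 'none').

7

Compare each point to [452.6, 508.0]: sample 7 = 439.3 < LCL.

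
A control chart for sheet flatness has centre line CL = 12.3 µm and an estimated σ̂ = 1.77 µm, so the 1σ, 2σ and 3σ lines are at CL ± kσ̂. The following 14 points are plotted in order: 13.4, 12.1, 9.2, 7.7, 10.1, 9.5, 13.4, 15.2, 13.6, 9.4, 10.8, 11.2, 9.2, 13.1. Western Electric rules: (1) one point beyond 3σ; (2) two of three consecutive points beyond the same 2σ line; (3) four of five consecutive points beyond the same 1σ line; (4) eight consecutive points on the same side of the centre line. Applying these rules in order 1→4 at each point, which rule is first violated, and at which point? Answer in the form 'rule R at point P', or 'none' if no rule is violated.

rule 3 at point 6

Zone of each point (C = within 1σ̂, B = 1σ̂–2σ̂, A = 2σ̂–3σ̂, * = beyond 3σ̂; sign = side of CL): 1:+C, 2:-C, 3:-B, 4:-A, 5:-B, 6:-B, 7:+C, 8:+B, 9:+C, 10:-B, 11:-C, 12:-C, 13:-B, 14:+C
Rule 3 (four of five consecutive points beyond the same 1σ limit) is satisfied at point 6.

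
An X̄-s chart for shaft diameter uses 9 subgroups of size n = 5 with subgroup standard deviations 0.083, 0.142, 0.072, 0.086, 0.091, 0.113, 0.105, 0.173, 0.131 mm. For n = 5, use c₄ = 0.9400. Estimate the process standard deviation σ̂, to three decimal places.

s̄ = (0.083 + 0.142 + 0.072 + 0.086 + 0.091 + 0.113 + 0.105 + 0.173 + 0.131) / 9 = 0.1107
σ̂ = s̄ / c₄ = 0.1107 / 0.9400 = 0.1177

0.118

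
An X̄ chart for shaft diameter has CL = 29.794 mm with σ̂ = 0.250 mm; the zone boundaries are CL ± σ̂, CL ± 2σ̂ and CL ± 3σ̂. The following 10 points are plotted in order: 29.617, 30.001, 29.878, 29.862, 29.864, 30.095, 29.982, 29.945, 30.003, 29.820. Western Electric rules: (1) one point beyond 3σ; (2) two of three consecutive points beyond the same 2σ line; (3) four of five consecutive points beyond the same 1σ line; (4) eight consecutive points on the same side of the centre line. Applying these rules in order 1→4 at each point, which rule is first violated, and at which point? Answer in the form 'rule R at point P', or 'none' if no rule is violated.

rule 4 at point 9

Zone of each point (C = within 1σ̂, B = 1σ̂–2σ̂, A = 2σ̂–3σ̂, * = beyond 3σ̂; sign = side of CL): 1:-C, 2:+C, 3:+C, 4:+C, 5:+C, 6:+B, 7:+C, 8:+C, 9:+C, 10:+C
Rule 4 (eight consecutive points on the same side of the centre line) is satisfied at point 9.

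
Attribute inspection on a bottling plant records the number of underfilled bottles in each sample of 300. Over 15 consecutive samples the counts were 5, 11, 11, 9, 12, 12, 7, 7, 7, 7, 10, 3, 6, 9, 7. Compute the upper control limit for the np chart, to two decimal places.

p̄ = Σdᵢ / (k·n) = 123 / (15 × 300) = 0.02733
UCL = np̄ + 3·√(np̄(1−p̄)) = 8.2000 + 3 × √(8.2000×0.97267) = 8.2000 + 3 × 2.8242 = 16.6725

16.67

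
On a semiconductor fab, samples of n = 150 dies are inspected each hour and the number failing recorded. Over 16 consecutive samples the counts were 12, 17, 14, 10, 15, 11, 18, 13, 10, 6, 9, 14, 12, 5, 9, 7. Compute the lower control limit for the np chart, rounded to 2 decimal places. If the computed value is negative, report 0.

p̄ = Σdᵢ / (k·n) = 182 / (16 × 150) = 0.07583
LCL = np̄ − 3·√(np̄(1−p̄)) = 11.3750 − 3 × 3.2423 = 1.6482

1.65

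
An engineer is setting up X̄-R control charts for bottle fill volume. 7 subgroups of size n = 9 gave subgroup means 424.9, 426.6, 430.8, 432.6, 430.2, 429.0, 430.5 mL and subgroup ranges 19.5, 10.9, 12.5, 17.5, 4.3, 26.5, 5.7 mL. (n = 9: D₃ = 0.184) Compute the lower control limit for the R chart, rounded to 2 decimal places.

2.55

R̄ = (19.5 + 10.9 + 12.5 + 17.5 + 4.3 + 26.5 + 5.7) / 7 = 96.9000 / 7 = 13.8429
LCL_R = D₃·R̄ = 0.184 × 13.8429 = 2.5471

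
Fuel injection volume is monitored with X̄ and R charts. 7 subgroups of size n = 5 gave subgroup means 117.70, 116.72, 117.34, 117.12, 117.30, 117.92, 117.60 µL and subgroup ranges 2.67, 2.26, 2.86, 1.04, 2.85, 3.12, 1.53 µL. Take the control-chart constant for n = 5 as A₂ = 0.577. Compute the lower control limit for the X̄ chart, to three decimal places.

116.040

X̄̄ = (117.70 + 116.72 + 117.34 + 117.12 + 117.30 + 117.92 + 117.60) / 7 = 821.7000 / 7 = 117.3857
R̄ = (2.67 + 2.26 + 2.86 + 1.04 + 2.85 + 3.12 + 1.53) / 7 = 16.3300 / 7 = 2.3329
LCL = X̄̄ − A₂·R̄ = 117.3857 − 0.577 × 2.3329 = 116.0397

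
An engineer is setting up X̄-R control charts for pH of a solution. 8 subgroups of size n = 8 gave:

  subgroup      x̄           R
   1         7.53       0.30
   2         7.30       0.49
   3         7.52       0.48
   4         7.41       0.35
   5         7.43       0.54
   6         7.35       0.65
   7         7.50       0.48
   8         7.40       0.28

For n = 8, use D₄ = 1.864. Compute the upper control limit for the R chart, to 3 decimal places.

0.832

R̄ = (0.30 + 0.49 + 0.48 + 0.35 + 0.54 + 0.65 + 0.48 + 0.28) / 8 = 3.5700 / 8 = 0.4462
UCL_R = D₄·R̄ = 1.864 × 0.4462 = 0.8318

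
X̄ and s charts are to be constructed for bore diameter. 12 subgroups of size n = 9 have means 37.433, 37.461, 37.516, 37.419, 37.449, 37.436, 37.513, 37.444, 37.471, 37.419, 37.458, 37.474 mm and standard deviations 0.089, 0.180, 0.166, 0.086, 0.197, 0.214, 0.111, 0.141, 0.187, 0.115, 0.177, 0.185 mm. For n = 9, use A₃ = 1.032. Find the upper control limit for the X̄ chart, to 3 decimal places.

37.617

X̄̄ = (37.433 + 37.461 + 37.516 + 37.419 + 37.449 + 37.436 + 37.513 + 37.444 + 37.471 + 37.419 + 37.458 + 37.474) / 12 = 37.4577
s̄ = (0.089 + 0.180 + 0.166 + 0.086 + 0.197 + 0.214 + 0.111 + 0.141 + 0.187 + 0.115 + 0.177 + 0.185) / 12 = 0.1540
UCL = X̄̄ + A₃·s̄ = 37.4577 + 1.032 × 0.1540 = 37.6167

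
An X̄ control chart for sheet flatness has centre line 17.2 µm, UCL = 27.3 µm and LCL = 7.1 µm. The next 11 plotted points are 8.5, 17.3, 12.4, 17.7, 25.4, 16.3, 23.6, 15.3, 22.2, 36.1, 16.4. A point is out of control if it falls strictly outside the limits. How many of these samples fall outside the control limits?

Compare each point to [7.1, 27.3]: sample 10 = 36.1 > UCL.

1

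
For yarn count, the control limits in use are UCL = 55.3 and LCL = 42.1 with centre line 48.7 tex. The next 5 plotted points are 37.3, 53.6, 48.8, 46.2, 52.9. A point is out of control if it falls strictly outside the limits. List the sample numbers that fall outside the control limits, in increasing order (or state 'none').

1

Compare each point to [42.1, 55.3]: sample 1 = 37.3 < LCL.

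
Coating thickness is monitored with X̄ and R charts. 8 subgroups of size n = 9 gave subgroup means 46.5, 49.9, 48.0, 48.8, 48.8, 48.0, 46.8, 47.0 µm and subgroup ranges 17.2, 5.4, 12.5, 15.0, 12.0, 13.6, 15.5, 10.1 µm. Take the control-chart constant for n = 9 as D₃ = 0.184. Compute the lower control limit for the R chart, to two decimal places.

R̄ = (17.2 + 5.4 + 12.5 + 15.0 + 12.0 + 13.6 + 15.5 + 10.1) / 8 = 101.3000 / 8 = 12.6625
LCL_R = D₃·R̄ = 0.184 × 12.6625 = 2.3299

2.33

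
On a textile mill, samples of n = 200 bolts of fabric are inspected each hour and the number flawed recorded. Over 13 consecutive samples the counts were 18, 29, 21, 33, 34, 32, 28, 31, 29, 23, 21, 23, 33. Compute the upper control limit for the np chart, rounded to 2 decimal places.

p̄ = Σdᵢ / (k·n) = 355 / (13 × 200) = 0.13654
UCL = np̄ + 3·√(np̄(1−p̄)) = 27.3077 + 3 × √(27.3077×0.86346) = 27.3077 + 3 × 4.8558 = 41.8752

41.88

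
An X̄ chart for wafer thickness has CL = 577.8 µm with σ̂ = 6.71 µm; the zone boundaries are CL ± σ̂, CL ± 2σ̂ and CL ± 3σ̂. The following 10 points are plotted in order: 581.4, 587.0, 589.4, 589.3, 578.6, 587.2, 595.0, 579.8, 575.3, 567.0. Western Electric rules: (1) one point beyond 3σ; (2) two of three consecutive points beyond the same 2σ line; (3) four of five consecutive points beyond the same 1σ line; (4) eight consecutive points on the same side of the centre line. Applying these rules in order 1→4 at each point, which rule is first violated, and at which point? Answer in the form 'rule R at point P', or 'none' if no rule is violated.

rule 3 at point 6

Zone of each point (C = within 1σ̂, B = 1σ̂–2σ̂, A = 2σ̂–3σ̂, * = beyond 3σ̂; sign = side of CL): 1:+C, 2:+B, 3:+B, 4:+B, 5:+C, 6:+B, 7:+A, 8:+C, 9:-C, 10:-B
Rule 3 (four of five consecutive points beyond the same 1σ limit) is satisfied at point 6.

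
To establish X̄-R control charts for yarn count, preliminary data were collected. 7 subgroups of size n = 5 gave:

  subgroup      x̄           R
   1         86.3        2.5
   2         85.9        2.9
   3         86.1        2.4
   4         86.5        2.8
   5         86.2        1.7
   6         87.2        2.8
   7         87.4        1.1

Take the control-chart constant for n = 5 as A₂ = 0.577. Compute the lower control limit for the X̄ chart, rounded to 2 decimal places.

85.18

X̄̄ = (86.3 + 85.9 + 86.1 + 86.5 + 86.2 + 87.2 + 87.4) / 7 = 605.6000 / 7 = 86.5143
R̄ = (2.5 + 2.9 + 2.4 + 2.8 + 1.7 + 2.8 + 1.1) / 7 = 16.2000 / 7 = 2.3143
LCL = X̄̄ − A₂·R̄ = 86.5143 − 0.577 × 2.3143 = 85.1789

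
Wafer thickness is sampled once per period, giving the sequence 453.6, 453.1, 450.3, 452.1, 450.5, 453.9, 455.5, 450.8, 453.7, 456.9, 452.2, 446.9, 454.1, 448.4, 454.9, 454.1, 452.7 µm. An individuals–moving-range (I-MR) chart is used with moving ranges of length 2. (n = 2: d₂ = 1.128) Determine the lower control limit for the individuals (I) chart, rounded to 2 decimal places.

X̄ = (453.6 + 453.1 + 450.3 + 452.1 + 450.5 + 453.9 + 455.5 + 450.8 + 453.7 + 456.9 + 452.2 + 446.9 + 454.1 + 448.4 + 454.9 + 454.1 + 452.7) / 17 = 452.5706
Moving ranges: 0.5, 2.8, 1.8, 1.6, 3.4, 1.6, 4.7, 2.9, 3.2, 4.7, 5.3, 7.2, 5.7, 6.5, 0.8, 1.4; M̄R̄ = 54.1000 / 16 = 3.3813
LCL = X̄ − 3·M̄R̄/d₂ = 452.5706 − 3 × 3.3813 / 1.128 = 443.5779

443.58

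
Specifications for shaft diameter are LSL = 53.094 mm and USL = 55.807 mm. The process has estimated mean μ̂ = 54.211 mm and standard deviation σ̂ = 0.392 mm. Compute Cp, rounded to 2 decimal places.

Cp = (USL − LSL) / (6σ̂) = (55.807 − 53.094) / (6 × 0.392) = 2.7130 / 2.3520 = 1.1535

1.15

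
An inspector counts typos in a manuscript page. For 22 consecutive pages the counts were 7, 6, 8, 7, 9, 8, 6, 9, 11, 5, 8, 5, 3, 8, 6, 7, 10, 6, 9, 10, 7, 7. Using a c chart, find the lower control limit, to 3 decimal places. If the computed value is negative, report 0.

c̄ = (7 + 6 + 8 + 7 + 9 + 8 + 6 + 9 + 11 + 5 + 8 + 5 + 3 + 8 + 6 + 7 + 10 + 6 + 9 + 10 + 7 + 7) / 22 = 162 / 22 = 7.3636
LCL = c̄ − 3√c̄ = 7.3636 − 3 × 2.7136 = -0.7772 → 0 (cannot be negative)

0.000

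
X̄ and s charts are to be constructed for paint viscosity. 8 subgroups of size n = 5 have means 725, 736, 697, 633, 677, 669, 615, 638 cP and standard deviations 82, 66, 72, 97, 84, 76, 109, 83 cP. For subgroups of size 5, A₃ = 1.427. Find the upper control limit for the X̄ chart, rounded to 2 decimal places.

793.08

X̄̄ = (725 + 736 + 697 + 633 + 677 + 669 + 615 + 638) / 8 = 673.7500
s̄ = (82 + 66 + 72 + 97 + 84 + 76 + 109 + 83) / 8 = 83.6250
UCL = X̄̄ + A₃·s̄ = 673.7500 + 1.427 × 83.6250 = 793.0829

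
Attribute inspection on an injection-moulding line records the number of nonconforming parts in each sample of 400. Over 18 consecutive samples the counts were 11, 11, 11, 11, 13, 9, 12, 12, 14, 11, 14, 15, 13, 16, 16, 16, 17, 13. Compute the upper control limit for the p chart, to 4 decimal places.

p̄ = Σdᵢ / (k·n) = 235 / (18 × 400) = 0.03264
UCL = p̄ + 3·√(p̄(1−p̄)/n) = 0.03264 + 3 × √(0.03264×0.96736/400) = 0.03264 + 3 × 0.00888 = 0.05929

0.0593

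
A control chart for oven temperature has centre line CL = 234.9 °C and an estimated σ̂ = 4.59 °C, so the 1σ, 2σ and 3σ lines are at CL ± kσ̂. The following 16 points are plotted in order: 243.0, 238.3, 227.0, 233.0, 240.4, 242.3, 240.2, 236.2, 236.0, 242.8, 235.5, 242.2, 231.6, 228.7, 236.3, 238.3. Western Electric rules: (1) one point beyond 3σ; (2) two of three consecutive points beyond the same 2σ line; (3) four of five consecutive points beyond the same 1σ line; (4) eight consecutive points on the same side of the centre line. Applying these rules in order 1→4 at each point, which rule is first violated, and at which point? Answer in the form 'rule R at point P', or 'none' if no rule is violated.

rule 4 at point 12

Zone of each point (C = within 1σ̂, B = 1σ̂–2σ̂, A = 2σ̂–3σ̂, * = beyond 3σ̂; sign = side of CL): 1:+B, 2:+C, 3:-B, 4:-C, 5:+B, 6:+B, 7:+B, 8:+C, 9:+C, 10:+B, 11:+C, 12:+B, 13:-C, 14:-B, 15:+C, 16:+C
Rule 4 (eight consecutive points on the same side of the centre line) is satisfied at point 12.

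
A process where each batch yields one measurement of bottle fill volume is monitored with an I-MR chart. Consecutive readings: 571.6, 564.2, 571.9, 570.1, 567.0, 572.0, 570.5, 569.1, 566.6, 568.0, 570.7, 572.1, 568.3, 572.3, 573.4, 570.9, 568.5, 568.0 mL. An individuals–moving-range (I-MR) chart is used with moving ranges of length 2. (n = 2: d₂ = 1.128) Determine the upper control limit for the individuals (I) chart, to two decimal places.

X̄ = (571.6 + 564.2 + 571.9 + 570.1 + 567.0 + 572.0 + 570.5 + 569.1 + 566.6 + 568.0 + 570.7 + 572.1 + 568.3 + 572.3 + 573.4 + 570.9 + 568.5 + 568.0) / 18 = 569.7333
Moving ranges: 7.4, 7.7, 1.8, 3.1, 5.0, 1.5, 1.4, 2.5, 1.4, 2.7, 1.4, 3.8, 4.0, 1.1, 2.5, 2.4, 0.5; M̄R̄ = 50.2000 / 17 = 2.9529
UCL = X̄ + 3·M̄R̄/d₂ = 569.7333 + 3 × 2.9529 / 1.128 = 577.5869

577.59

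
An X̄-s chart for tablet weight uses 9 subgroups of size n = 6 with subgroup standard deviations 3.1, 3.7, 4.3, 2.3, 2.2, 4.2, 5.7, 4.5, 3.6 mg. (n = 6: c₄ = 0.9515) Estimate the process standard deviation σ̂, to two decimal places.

3.92

s̄ = (3.1 + 3.7 + 4.3 + 2.3 + 2.2 + 4.2 + 5.7 + 4.5 + 3.6) / 9 = 3.7333
σ̂ = s̄ / c₄ = 3.7333 / 0.9515 = 3.9236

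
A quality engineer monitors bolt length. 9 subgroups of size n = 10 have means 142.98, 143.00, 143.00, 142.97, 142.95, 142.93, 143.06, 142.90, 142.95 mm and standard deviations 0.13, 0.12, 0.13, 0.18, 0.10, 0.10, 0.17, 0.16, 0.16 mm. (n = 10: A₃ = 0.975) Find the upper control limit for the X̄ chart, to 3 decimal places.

X̄̄ = (142.98 + 143.00 + 143.00 + 142.97 + 142.95 + 142.93 + 143.06 + 142.90 + 142.95) / 9 = 142.9711
s̄ = (0.13 + 0.12 + 0.13 + 0.18 + 0.10 + 0.10 + 0.17 + 0.16 + 0.16) / 9 = 0.1389
UCL = X̄̄ + A₃·s̄ = 142.9711 + 0.975 × 0.1389 = 143.1065

143.107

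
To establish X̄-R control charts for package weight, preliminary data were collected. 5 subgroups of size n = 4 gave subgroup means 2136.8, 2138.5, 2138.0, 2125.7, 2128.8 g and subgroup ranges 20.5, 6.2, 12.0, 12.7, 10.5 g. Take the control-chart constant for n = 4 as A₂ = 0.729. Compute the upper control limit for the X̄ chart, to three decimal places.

X̄̄ = (2136.8 + 2138.5 + 2138.0 + 2125.7 + 2128.8) / 5 = 10667.8000 / 5 = 2133.5600
R̄ = (20.5 + 6.2 + 12.0 + 12.7 + 10.5) / 5 = 61.9000 / 5 = 12.3800
UCL = X̄̄ + A₂·R̄ = 2133.5600 + 0.729 × 12.3800 = 2142.5850

2142.585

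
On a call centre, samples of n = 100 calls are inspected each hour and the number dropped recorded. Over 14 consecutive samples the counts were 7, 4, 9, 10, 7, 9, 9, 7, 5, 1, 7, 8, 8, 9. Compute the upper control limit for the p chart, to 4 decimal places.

p̄ = Σdᵢ / (k·n) = 100 / (14 × 100) = 0.07143
UCL = p̄ + 3·√(p̄(1−p̄)/n) = 0.07143 + 3 × √(0.07143×0.92857/100) = 0.07143 + 3 × 0.02575 = 0.14869

0.1487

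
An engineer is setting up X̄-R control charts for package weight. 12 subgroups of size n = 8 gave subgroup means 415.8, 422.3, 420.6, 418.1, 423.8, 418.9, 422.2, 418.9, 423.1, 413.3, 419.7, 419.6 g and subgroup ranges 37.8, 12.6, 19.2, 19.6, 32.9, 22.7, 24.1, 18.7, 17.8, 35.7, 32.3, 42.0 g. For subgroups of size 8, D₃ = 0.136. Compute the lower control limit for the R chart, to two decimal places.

3.57

R̄ = (37.8 + 12.6 + 19.2 + 19.6 + 32.9 + 22.7 + 24.1 + 18.7 + 17.8 + 35.7 + 32.3 + 42.0) / 12 = 315.4000 / 12 = 26.2833
LCL_R = D₃·R̄ = 0.136 × 26.2833 = 3.5745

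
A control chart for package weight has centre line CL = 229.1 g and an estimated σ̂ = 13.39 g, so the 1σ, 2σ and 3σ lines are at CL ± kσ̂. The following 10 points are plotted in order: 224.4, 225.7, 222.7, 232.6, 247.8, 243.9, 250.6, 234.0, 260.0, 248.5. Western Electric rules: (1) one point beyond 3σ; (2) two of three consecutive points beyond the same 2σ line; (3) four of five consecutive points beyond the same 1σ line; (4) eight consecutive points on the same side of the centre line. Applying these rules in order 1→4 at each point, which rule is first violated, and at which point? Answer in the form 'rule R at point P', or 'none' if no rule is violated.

rule 3 at point 9

Zone of each point (C = within 1σ̂, B = 1σ̂–2σ̂, A = 2σ̂–3σ̂, * = beyond 3σ̂; sign = side of CL): 1:-C, 2:-C, 3:-C, 4:+C, 5:+B, 6:+B, 7:+B, 8:+C, 9:+A, 10:+B
Rule 3 (four of five consecutive points beyond the same 1σ limit) is satisfied at point 9.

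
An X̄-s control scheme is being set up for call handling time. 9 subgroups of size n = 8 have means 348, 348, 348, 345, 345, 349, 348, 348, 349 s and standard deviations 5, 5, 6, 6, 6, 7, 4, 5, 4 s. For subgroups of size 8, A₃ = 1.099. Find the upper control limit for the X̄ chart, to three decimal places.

353.417

X̄̄ = (348 + 348 + 348 + 345 + 345 + 349 + 348 + 348 + 349) / 9 = 347.5556
s̄ = (5 + 5 + 6 + 6 + 6 + 7 + 4 + 5 + 4) / 9 = 5.3333
UCL = X̄̄ + A₃·s̄ = 347.5556 + 1.099 × 5.3333 = 353.4169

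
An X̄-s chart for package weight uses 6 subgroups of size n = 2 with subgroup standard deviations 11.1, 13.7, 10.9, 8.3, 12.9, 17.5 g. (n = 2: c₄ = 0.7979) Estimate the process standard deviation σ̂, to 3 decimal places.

15.541

s̄ = (11.1 + 13.7 + 10.9 + 8.3 + 12.9 + 17.5) / 6 = 12.4000
σ̂ = s̄ / c₄ = 12.4000 / 0.7979 = 15.5408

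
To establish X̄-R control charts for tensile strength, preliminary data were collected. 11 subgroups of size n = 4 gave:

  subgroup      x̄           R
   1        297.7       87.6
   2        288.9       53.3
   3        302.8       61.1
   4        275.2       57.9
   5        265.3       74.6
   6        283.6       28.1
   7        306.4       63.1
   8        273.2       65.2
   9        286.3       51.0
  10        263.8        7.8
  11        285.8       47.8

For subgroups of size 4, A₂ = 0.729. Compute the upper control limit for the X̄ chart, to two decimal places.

X̄̄ = (297.7 + 288.9 + 302.8 + 275.2 + 265.3 + 283.6 + 306.4 + 273.2 + 286.3 + 263.8 + 285.8) / 11 = 3129.0000 / 11 = 284.4545
R̄ = (87.6 + 53.3 + 61.1 + 57.9 + 74.6 + 28.1 + 63.1 + 65.2 + 51.0 + 7.8 + 47.8) / 11 = 597.5000 / 11 = 54.3182
UCL = X̄̄ + A₂·R̄ = 284.4545 + 0.729 × 54.3182 = 324.0525

324.05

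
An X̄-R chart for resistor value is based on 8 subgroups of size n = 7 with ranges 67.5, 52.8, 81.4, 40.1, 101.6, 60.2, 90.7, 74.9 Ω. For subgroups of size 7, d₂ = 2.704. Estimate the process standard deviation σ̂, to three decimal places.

R̄ = (67.5 + 52.8 + 81.4 + 40.1 + 101.6 + 60.2 + 90.7 + 74.9) / 8 = 71.1500
σ̂ = R̄ / d₂ = 71.1500 / 2.704 = 26.3129

26.313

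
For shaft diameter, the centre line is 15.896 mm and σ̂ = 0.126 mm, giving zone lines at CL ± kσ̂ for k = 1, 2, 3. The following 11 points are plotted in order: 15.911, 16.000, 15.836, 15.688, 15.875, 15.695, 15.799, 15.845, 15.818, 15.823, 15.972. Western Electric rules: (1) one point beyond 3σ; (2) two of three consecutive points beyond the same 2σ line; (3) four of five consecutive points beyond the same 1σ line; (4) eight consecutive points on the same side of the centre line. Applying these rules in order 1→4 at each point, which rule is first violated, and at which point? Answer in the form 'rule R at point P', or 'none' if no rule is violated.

Zone of each point (C = within 1σ̂, B = 1σ̂–2σ̂, A = 2σ̂–3σ̂, * = beyond 3σ̂; sign = side of CL): 1:+C, 2:+C, 3:-C, 4:-B, 5:-C, 6:-B, 7:-C, 8:-C, 9:-C, 10:-C, 11:+C
Rule 4 (eight consecutive points on the same side of the centre line) is satisfied at point 10.

rule 4 at point 10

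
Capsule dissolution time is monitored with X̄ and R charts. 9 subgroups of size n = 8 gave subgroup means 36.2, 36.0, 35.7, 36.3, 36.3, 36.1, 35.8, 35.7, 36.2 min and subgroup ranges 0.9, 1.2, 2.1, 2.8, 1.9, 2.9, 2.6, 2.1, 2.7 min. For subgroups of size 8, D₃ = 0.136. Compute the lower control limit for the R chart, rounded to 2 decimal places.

0.29

R̄ = (0.9 + 1.2 + 2.1 + 2.8 + 1.9 + 2.9 + 2.6 + 2.1 + 2.7) / 9 = 19.2000 / 9 = 2.1333
LCL_R = D₃·R̄ = 0.136 × 2.1333 = 0.2901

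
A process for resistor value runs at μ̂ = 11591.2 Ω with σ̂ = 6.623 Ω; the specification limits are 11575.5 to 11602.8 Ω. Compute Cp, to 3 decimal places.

0.687

Cp = (USL − LSL) / (6σ̂) = (11602.8 − 11575.5) / (6 × 6.623) = 27.3000 / 39.7380 = 0.6870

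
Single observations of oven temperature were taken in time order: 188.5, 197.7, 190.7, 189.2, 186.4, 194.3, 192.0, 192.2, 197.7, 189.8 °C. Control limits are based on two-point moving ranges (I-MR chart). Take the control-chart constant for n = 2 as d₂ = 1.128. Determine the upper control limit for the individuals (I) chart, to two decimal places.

X̄ = (188.5 + 197.7 + 190.7 + 189.2 + 186.4 + 194.3 + 192.0 + 192.2 + 197.7 + 189.8) / 10 = 191.8500
Moving ranges: 9.2, 7.0, 1.5, 2.8, 7.9, 2.3, 0.2, 5.5, 7.9; M̄R̄ = 44.3000 / 9 = 4.9222
UCL = X̄ + 3·M̄R̄/d₂ = 191.8500 + 3 × 4.9222 / 1.128 = 204.9410

204.94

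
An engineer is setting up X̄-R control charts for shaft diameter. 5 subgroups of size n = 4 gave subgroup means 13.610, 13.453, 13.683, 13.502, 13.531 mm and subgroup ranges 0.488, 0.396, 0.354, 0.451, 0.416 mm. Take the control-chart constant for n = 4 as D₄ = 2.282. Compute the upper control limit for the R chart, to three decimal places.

0.961

R̄ = (0.488 + 0.396 + 0.354 + 0.451 + 0.416) / 5 = 2.1050 / 5 = 0.4210
UCL_R = D₄·R̄ = 2.282 × 0.4210 = 0.9607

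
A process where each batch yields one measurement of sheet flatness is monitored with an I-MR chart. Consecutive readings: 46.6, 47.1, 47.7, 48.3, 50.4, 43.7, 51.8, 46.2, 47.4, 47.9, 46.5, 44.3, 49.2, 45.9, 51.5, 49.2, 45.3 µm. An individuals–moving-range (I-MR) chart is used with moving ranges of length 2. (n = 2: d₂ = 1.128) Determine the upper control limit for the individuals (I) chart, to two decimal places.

X̄ = (46.6 + 47.1 + 47.7 + 48.3 + 50.4 + 43.7 + 51.8 + 46.2 + 47.4 + 47.9 + 46.5 + 44.3 + 49.2 + 45.9 + 51.5 + 49.2 + 45.3) / 17 = 47.5882
Moving ranges: 0.5, 0.6, 0.6, 2.1, 6.7, 8.1, 5.6, 1.2, 0.5, 1.4, 2.2, 4.9, 3.3, 5.6, 2.3, 3.9; M̄R̄ = 49.5000 / 16 = 3.0938
UCL = X̄ + 3·M̄R̄/d₂ = 47.5882 + 3 × 3.0938 / 1.128 = 55.8163

55.82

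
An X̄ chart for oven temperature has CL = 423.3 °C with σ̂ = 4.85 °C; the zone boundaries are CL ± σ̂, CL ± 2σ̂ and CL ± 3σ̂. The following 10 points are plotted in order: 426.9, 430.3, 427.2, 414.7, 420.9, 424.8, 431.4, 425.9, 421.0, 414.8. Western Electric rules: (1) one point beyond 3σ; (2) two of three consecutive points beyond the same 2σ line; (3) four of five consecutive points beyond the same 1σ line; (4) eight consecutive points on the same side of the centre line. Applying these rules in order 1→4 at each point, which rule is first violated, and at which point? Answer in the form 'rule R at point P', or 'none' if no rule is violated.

none

Zone of each point (C = within 1σ̂, B = 1σ̂–2σ̂, A = 2σ̂–3σ̂, * = beyond 3σ̂; sign = side of CL): 1:+C, 2:+B, 3:+C, 4:-B, 5:-C, 6:+C, 7:+B, 8:+C, 9:-C, 10:-B
No rule fires across all 10 points.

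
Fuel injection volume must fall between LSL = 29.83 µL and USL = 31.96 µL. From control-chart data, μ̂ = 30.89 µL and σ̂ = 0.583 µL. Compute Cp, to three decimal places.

0.609

Cp = (USL − LSL) / (6σ̂) = (31.96 − 29.83) / (6 × 0.583) = 2.1300 / 3.4980 = 0.6089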